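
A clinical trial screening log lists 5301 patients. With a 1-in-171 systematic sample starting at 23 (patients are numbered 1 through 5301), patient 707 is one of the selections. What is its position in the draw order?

k = 171
position = (707 − 23)/171 + 1 = 684/171 + 1 = 4 + 1 = 5

5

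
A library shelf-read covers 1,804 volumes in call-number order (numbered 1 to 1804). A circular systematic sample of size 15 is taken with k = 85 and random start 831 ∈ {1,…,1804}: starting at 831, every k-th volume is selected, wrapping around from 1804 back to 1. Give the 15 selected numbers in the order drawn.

Selection 1: 831
Selection 2: 831 + 85 = 916
Selection 3: 916 + 85 = 1001
Selection 4: 1001 + 85 = 1086
Selection 5: 1086 + 85 = 1171
Selection 6: 1171 + 85 = 1256
Selection 7: 1256 + 85 = 1341
Selection 8: 1341 + 85 = 1426
Selection 9: 1426 + 85 = 1511
Selection 10: 1511 + 85 = 1596
Selection 11: 1596 + 85 = 1681
Selection 12: 1681 + 85 = 1766
Selection 13: 1766 + 85 = 1851 → 1851 − 1804 = 47
Selection 14: 47 + 85 = 132
Selection 15: 132 + 85 = 217

831, 916, 1001, 1086, 1171, 1256, 1341, 1426, 1511, 1596, 1681, 1766, 47, 132, 217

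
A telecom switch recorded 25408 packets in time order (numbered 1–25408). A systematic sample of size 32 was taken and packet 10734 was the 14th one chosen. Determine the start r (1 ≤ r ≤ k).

k = 25408/32 = 794
r = 10734 − (14−1)×794 = 10734 − 10322 = 412

412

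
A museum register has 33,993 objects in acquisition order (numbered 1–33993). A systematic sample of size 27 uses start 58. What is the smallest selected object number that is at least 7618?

k = 33993/27 = 1259
Steps past start: ⌈(7618 − 58)/1259⌉ = ⌈7560/1259⌉ = 7
Selected object: 58 + 7×1259 = 8871

8871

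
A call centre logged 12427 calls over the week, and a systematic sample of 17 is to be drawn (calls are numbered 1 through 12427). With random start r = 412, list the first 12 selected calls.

412, 1143, 1874, 2605, 3336, 4067, 4798, 5529, 6260, 6991, 7722, 8453

k = N/n = 12427/17 = 731
call 1: 412
call 2: 412 + 731 = 1143
call 3: 1143 + 731 = 1874
call 4: 1874 + 731 = 2605
call 5: 2605 + 731 = 3336
call 6: 3336 + 731 = 4067
call 7: 4067 + 731 = 4798
call 8: 4798 + 731 = 5529
call 9: 5529 + 731 = 6260
call 10: 6260 + 731 = 6991
call 11: 6991 + 731 = 7722
call 12: 7722 + 731 = 8453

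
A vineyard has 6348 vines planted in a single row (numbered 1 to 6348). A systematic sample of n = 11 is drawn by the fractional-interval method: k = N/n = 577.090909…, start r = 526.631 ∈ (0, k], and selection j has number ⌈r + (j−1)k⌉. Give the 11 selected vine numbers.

j=1: r + 0k = 526.631 → ⌈·⌉ = 527
j=2: r + 1k = 1103.721909… → ⌈·⌉ = 1104
j=3: r + 2k = 1680.812818… → ⌈·⌉ = 1681
j=4: r + 3k = 2257.903727… → ⌈·⌉ = 2258
j=5: r + 4k = 2834.994636… → ⌈·⌉ = 2835
j=6: r + 5k = 3412.085545… → ⌈·⌉ = 3413
j=7: r + 6k = 3989.176454… → ⌈·⌉ = 3990
j=8: r + 7k = 4566.267363… → ⌈·⌉ = 4567
j=9: r + 8k = 5143.358272… → ⌈·⌉ = 5144
j=10: r + 9k = 5720.449181… → ⌈·⌉ = 5721
j=11: r + 10k = 6297.540090… → ⌈·⌉ = 6298

527, 1104, 1681, 2258, 2835, 3413, 3990, 4567, 5144, 5721, 6298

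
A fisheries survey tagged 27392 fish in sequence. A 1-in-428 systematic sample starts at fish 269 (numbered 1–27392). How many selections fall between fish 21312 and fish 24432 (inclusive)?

7

k = 428
First selection ≥ 21312: 269 + ⌈(21312−269)/428⌉·428 = 269 + 50×428 = 21669
Last selection ≤ 24432: 269 + ⌊(24432−269)/428⌋·428 = 269 + 56×428 = 24237
Count = 56 − 50 + 1 = 7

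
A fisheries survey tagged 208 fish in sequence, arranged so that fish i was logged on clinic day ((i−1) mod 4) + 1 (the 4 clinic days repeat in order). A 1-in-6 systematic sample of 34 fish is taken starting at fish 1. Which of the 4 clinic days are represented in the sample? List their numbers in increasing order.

Consecutive selections differ by k = 6, so their clinic day numbers differ by 6 mod 4 = 2.
gcd(6, 4) = 2, so the sample visits 4/2 = 2 distinct residues mod 4.
Start 1 is clinic day 1; the clinic days hit are 1, 3.

1, 3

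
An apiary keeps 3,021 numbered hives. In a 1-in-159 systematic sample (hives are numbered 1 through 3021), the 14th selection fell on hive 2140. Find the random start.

73

k = 159
r = 2140 − (14−1)×159 = 2140 − 2067 = 73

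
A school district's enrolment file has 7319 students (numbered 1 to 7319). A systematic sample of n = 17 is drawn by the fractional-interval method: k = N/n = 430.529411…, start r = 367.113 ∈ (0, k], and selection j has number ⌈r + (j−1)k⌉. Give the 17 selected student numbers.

j=1: r + 0k = 367.113 → ⌈·⌉ = 368
j=2: r + 1k = 797.642411… → ⌈·⌉ = 798
j=3: r + 2k = 1228.171823… → ⌈·⌉ = 1229
j=4: r + 3k = 1658.701235… → ⌈·⌉ = 1659
j=5: r + 4k = 2089.230647… → ⌈·⌉ = 2090
j=6: r + 5k = 2519.760058… → ⌈·⌉ = 2520
j=7: r + 6k = 2950.289470… → ⌈·⌉ = 2951
j=8: r + 7k = 3380.818882… → ⌈·⌉ = 3381
j=9: r + 8k = 3811.348294… → ⌈·⌉ = 3812
j=10: r + 9k = 4241.877705… → ⌈·⌉ = 4242
j=11: r + 10k = 4672.407117… → ⌈·⌉ = 4673
j=12: r + 11k = 5102.936529… → ⌈·⌉ = 5103
j=13: r + 12k = 5533.465941… → ⌈·⌉ = 5534
j=14: r + 13k = 5963.995352… → ⌈·⌉ = 5964
j=15: r + 14k = 6394.524764… → ⌈·⌉ = 6395
j=16: r + 15k = 6825.054176… → ⌈·⌉ = 6826
j=17: r + 16k = 7255.583588… → ⌈·⌉ = 7256

368, 798, 1229, 1659, 2090, 2520, 2951, 3381, 3812, 4242, 4673, 5103, 5534, 5964, 6395, 6826, 7256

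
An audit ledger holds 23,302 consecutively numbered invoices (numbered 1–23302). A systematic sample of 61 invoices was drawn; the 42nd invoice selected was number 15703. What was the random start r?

41

k = 23302/61 = 382
r = 15703 − (42−1)×382 = 15703 − 15662 = 41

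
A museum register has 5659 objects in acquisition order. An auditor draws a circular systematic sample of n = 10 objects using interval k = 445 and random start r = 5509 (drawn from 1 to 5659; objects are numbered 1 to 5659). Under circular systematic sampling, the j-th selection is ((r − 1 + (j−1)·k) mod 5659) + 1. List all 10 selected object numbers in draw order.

5509, 295, 740, 1185, 1630, 2075, 2520, 2965, 3410, 3855

Selection 1: 5509
Selection 2: 5509 + 445 = 5954 → 5954 − 5659 = 295
Selection 3: 295 + 445 = 740
Selection 4: 740 + 445 = 1185
Selection 5: 1185 + 445 = 1630
Selection 6: 1630 + 445 = 2075
Selection 7: 2075 + 445 = 2520
Selection 8: 2520 + 445 = 2965
Selection 9: 2965 + 445 = 3410
Selection 10: 3410 + 445 = 3855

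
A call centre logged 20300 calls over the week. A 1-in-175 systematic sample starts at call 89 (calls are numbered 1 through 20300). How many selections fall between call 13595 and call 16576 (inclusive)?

k = 175
First selection ≥ 13595: 89 + ⌈(13595−89)/175⌉·175 = 89 + 78×175 = 13739
Last selection ≤ 16576: 89 + ⌊(16576−89)/175⌋·175 = 89 + 94×175 = 16539
Count = 94 − 78 + 1 = 17

17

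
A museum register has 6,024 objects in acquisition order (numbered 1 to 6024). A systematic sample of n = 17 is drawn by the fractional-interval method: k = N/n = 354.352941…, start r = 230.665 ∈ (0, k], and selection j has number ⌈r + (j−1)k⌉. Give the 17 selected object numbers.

j=1: r + 0k = 230.665 → ⌈·⌉ = 231
j=2: r + 1k = 585.017941… → ⌈·⌉ = 586
j=3: r + 2k = 939.370882… → ⌈·⌉ = 940
j=4: r + 3k = 1293.723823… → ⌈·⌉ = 1294
j=5: r + 4k = 1648.076764… → ⌈·⌉ = 1649
j=6: r + 5k = 2002.429705… → ⌈·⌉ = 2003
j=7: r + 6k = 2356.782647… → ⌈·⌉ = 2357
j=8: r + 7k = 2711.135588… → ⌈·⌉ = 2712
j=9: r + 8k = 3065.488529… → ⌈·⌉ = 3066
j=10: r + 9k = 3419.841470… → ⌈·⌉ = 3420
j=11: r + 10k = 3774.194411… → ⌈·⌉ = 3775
j=12: r + 11k = 4128.547352… → ⌈·⌉ = 4129
j=13: r + 12k = 4482.900294… → ⌈·⌉ = 4483
j=14: r + 13k = 4837.253235… → ⌈·⌉ = 4838
j=15: r + 14k = 5191.606176… → ⌈·⌉ = 5192
j=16: r + 15k = 5545.959117… → ⌈·⌉ = 5546
j=17: r + 16k = 5900.312058… → ⌈·⌉ = 5901

231, 586, 940, 1294, 1649, 2003, 2357, 2712, 3066, 3420, 3775, 4129, 4483, 4838, 5192, 5546, 5901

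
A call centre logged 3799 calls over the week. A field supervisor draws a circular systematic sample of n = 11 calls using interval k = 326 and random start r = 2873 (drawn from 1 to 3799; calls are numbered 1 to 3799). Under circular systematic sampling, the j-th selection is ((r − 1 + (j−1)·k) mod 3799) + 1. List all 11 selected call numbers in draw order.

Selection 1: 2873
Selection 2: 2873 + 326 = 3199
Selection 3: 3199 + 326 = 3525
Selection 4: 3525 + 326 = 3851 → 3851 − 3799 = 52
Selection 5: 52 + 326 = 378
Selection 6: 378 + 326 = 704
Selection 7: 704 + 326 = 1030
Selection 8: 1030 + 326 = 1356
Selection 9: 1356 + 326 = 1682
Selection 10: 1682 + 326 = 2008
Selection 11: 2008 + 326 = 2334

2873, 3199, 3525, 52, 378, 704, 1030, 1356, 1682, 2008, 2334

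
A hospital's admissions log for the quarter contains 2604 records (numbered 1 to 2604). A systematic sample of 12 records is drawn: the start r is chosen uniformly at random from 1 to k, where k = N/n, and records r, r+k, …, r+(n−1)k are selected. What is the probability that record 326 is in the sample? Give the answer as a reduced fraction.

1/217

k = 2604/12 = 217.
Record 326 is selected iff r ≡ 326 (mod 217); exactly one such r in {1,…,217}.
Inclusion probability = 1/217.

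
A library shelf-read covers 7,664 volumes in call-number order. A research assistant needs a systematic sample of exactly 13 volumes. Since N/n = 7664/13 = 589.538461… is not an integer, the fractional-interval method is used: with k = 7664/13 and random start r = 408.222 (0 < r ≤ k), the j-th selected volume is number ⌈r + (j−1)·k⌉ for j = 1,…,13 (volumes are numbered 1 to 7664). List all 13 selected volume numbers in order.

409, 998, 1588, 2177, 2767, 3356, 3946, 4535, 5125, 5715, 6304, 6894, 7483

j=1: r + 0k = 408.222 → ⌈·⌉ = 409
j=2: r + 1k = 997.760461… → ⌈·⌉ = 998
j=3: r + 2k = 1587.298923… → ⌈·⌉ = 1588
j=4: r + 3k = 2176.837384… → ⌈·⌉ = 2177
j=5: r + 4k = 2766.375846… → ⌈·⌉ = 2767
j=6: r + 5k = 3355.914307… → ⌈·⌉ = 3356
j=7: r + 6k = 3945.452769… → ⌈·⌉ = 3946
j=8: r + 7k = 4534.991230… → ⌈·⌉ = 4535
j=9: r + 8k = 5124.529692… → ⌈·⌉ = 5125
j=10: r + 9k = 5714.068153… → ⌈·⌉ = 5715
j=11: r + 10k = 6303.606615… → ⌈·⌉ = 6304
j=12: r + 11k = 6893.145076… → ⌈·⌉ = 6894
j=13: r + 12k = 7482.683538… → ⌈·⌉ = 7483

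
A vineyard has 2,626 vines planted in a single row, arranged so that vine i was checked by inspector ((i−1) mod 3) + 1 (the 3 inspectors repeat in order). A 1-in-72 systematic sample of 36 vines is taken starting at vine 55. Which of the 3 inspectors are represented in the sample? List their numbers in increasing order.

Consecutive selections differ by k = 72, so their inspector numbers differ by 72 mod 3 = 0.
gcd(72, 3) = 3, so the sample visits 3/3 = 1 distinct residues mod 3.
Start 55 is inspector 1; the inspectors hit are 1.

1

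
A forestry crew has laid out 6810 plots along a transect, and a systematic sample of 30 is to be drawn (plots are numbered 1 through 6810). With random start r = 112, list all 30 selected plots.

k = N/n = 6810/30 = 227
plot 1: 112
plot 2: 112 + 227 = 339
plot 3: 339 + 227 = 566
plot 4: 566 + 227 = 793
plot 5: 793 + 227 = 1020
plot 6: 1020 + 227 = 1247
plot 7: 1247 + 227 = 1474
plot 8: 1474 + 227 = 1701
plot 9: 1701 + 227 = 1928
plot 10: 1928 + 227 = 2155
plot 11: 2155 + 227 = 2382
plot 12: 2382 + 227 = 2609
plot 13: 2609 + 227 = 2836
plot 14: 2836 + 227 = 3063
plot 15: 3063 + 227 = 3290
plot 16: 3290 + 227 = 3517
plot 17: 3517 + 227 = 3744
plot 18: 3744 + 227 = 3971
plot 19: 3971 + 227 = 4198
plot 20: 4198 + 227 = 4425
plot 21: 4425 + 227 = 4652
plot 22: 4652 + 227 = 4879
plot 23: 4879 + 227 = 5106
plot 24: 5106 + 227 = 5333
plot 25: 5333 + 227 = 5560
plot 26: 5560 + 227 = 5787
plot 27: 5787 + 227 = 6014
plot 28: 6014 + 227 = 6241
plot 29: 6241 + 227 = 6468
plot 30: 6468 + 227 = 6695

112, 339, 566, 793, 1020, 1247, 1474, 1701, 1928, 2155, 2382, 2609, 2836, 3063, 3290, 3517, 3744, 3971, 4198, 4425, 4652, 4879, 5106, 5333, 5560, 5787, 6014, 6241, 6468, 6695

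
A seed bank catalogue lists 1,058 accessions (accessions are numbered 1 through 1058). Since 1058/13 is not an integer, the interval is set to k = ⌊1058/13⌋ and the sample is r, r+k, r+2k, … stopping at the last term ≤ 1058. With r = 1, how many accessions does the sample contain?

k = ⌊1058/13⌋ = 81
Achieved size = ⌊(1058 − 1)/81⌋ + 1 = ⌊1057/81⌋ + 1 = 13 + 1 = 14
(last selection: 1 + 13×81 = 1054 ≤ 1058; next would be 1135 > 1058)

14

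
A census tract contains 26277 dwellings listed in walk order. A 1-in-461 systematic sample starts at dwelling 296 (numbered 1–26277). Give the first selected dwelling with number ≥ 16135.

k = 461
Steps past start: ⌈(16135 − 296)/461⌉ = ⌈15839/461⌉ = 35
Selected dwelling: 296 + 35×461 = 16431

16431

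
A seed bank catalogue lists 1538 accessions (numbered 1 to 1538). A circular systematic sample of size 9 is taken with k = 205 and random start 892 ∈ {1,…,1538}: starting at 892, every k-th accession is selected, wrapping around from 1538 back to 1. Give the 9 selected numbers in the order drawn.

892, 1097, 1302, 1507, 174, 379, 584, 789, 994

Selection 1: 892
Selection 2: 892 + 205 = 1097
Selection 3: 1097 + 205 = 1302
Selection 4: 1302 + 205 = 1507
Selection 5: 1507 + 205 = 1712 → 1712 − 1538 = 174
Selection 6: 174 + 205 = 379
Selection 7: 379 + 205 = 584
Selection 8: 584 + 205 = 789
Selection 9: 789 + 205 = 994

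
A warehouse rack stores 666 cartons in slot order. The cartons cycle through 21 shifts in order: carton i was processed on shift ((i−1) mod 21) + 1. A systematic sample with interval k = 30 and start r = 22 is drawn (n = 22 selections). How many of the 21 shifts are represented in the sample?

Consecutive selections differ by k = 30, so their shift numbers differ by 30 mod 21 = 9.
gcd(30, 21) = 3, so the sample visits 21/3 = 7 distinct residues mod 21.
Start 22 is shift 1; the shifts hit are 1, 4, 7, 10, 13, 16, 19.

7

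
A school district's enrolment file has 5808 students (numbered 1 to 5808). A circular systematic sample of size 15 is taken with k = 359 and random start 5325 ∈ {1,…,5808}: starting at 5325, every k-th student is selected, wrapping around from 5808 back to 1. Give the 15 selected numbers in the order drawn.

5325, 5684, 235, 594, 953, 1312, 1671, 2030, 2389, 2748, 3107, 3466, 3825, 4184, 4543

Selection 1: 5325
Selection 2: 5325 + 359 = 5684
Selection 3: 5684 + 359 = 6043 → 6043 − 5808 = 235
Selection 4: 235 + 359 = 594
Selection 5: 594 + 359 = 953
Selection 6: 953 + 359 = 1312
Selection 7: 1312 + 359 = 1671
Selection 8: 1671 + 359 = 2030
Selection 9: 2030 + 359 = 2389
Selection 10: 2389 + 359 = 2748
Selection 11: 2748 + 359 = 3107
Selection 12: 3107 + 359 = 3466
Selection 13: 3466 + 359 = 3825
Selection 14: 3825 + 359 = 4184
Selection 15: 4184 + 359 = 4543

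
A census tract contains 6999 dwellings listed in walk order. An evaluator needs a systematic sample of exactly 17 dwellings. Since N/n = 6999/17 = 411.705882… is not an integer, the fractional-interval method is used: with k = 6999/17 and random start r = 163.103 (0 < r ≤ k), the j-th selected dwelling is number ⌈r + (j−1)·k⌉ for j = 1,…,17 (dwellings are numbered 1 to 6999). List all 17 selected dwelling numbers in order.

j=1: r + 0k = 163.103 → ⌈·⌉ = 164
j=2: r + 1k = 574.808882… → ⌈·⌉ = 575
j=3: r + 2k = 986.514764… → ⌈·⌉ = 987
j=4: r + 3k = 1398.220647… → ⌈·⌉ = 1399
j=5: r + 4k = 1809.926529… → ⌈·⌉ = 1810
j=6: r + 5k = 2221.632411… → ⌈·⌉ = 2222
j=7: r + 6k = 2633.338294… → ⌈·⌉ = 2634
j=8: r + 7k = 3045.044176… → ⌈·⌉ = 3046
j=9: r + 8k = 3456.750058… → ⌈·⌉ = 3457
j=10: r + 9k = 3868.455941… → ⌈·⌉ = 3869
j=11: r + 10k = 4280.161823… → ⌈·⌉ = 4281
j=12: r + 11k = 4691.867705… → ⌈·⌉ = 4692
j=13: r + 12k = 5103.573588… → ⌈·⌉ = 5104
j=14: r + 13k = 5515.279470… → ⌈·⌉ = 5516
j=15: r + 14k = 5926.985352… → ⌈·⌉ = 5927
j=16: r + 15k = 6338.691235… → ⌈·⌉ = 6339
j=17: r + 16k = 6750.397117… → ⌈·⌉ = 6751

164, 575, 987, 1399, 1810, 2222, 2634, 3046, 3457, 3869, 4281, 4692, 5104, 5516, 5927, 6339, 6751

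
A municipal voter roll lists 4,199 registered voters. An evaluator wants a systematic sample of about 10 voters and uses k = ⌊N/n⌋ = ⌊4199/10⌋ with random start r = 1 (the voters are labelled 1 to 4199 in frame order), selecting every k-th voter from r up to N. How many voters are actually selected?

k = ⌊4199/10⌋ = 419
Achieved size = ⌊(4199 − 1)/419⌋ + 1 = ⌊4198/419⌋ + 1 = 10 + 1 = 11
(last selection: 1 + 10×419 = 4191 ≤ 4199; next would be 4610 > 4199)

11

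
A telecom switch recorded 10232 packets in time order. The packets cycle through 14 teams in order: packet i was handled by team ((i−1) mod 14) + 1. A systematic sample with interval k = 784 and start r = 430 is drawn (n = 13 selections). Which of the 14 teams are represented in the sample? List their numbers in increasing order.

Consecutive selections differ by k = 784, so their team numbers differ by 784 mod 14 = 0.
gcd(784, 14) = 14, so the sample visits 14/14 = 1 distinct residues mod 14.
Start 430 is team 10; the teams hit are 10.

10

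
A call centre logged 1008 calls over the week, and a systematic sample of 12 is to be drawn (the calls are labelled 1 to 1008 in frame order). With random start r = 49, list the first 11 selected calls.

k = N/n = 1008/12 = 84
call 1: 49
call 2: 49 + 84 = 133
call 3: 133 + 84 = 217
call 4: 217 + 84 = 301
call 5: 301 + 84 = 385
call 6: 385 + 84 = 469
call 7: 469 + 84 = 553
call 8: 553 + 84 = 637
call 9: 637 + 84 = 721
call 10: 721 + 84 = 805
call 11: 805 + 84 = 889

49, 133, 217, 301, 385, 469, 553, 637, 721, 805, 889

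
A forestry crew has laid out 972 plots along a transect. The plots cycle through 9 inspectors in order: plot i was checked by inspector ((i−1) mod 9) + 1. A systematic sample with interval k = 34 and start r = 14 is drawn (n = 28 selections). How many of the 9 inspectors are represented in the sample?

9

Consecutive selections differ by k = 34, so their inspector numbers differ by 34 mod 9 = 7.
gcd(34, 9) = 1, so the sample visits 9/1 = 9 distinct residues mod 9.
Start 14 is inspector 5; the inspectors hit are 1, 2, 3, 4, 5, 6, 7, 8, 9.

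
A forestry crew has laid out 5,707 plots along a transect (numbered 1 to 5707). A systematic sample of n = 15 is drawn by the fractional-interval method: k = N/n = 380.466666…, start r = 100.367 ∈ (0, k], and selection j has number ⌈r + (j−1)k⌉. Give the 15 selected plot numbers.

j=1: r + 0k = 100.367 → ⌈·⌉ = 101
j=2: r + 1k = 480.833666… → ⌈·⌉ = 481
j=3: r + 2k = 861.300333… → ⌈·⌉ = 862
j=4: r + 3k = 1241.767 → ⌈·⌉ = 1242
j=5: r + 4k = 1622.233666… → ⌈·⌉ = 1623
j=6: r + 5k = 2002.700333… → ⌈·⌉ = 2003
j=7: r + 6k = 2383.167 → ⌈·⌉ = 2384
j=8: r + 7k = 2763.633666… → ⌈·⌉ = 2764
j=9: r + 8k = 3144.100333… → ⌈·⌉ = 3145
j=10: r + 9k = 3524.567 → ⌈·⌉ = 3525
j=11: r + 10k = 3905.033666… → ⌈·⌉ = 3906
j=12: r + 11k = 4285.500333… → ⌈·⌉ = 4286
j=13: r + 12k = 4665.967 → ⌈·⌉ = 4666
j=14: r + 13k = 5046.433666… → ⌈·⌉ = 5047
j=15: r + 14k = 5426.900333… → ⌈·⌉ = 5427

101, 481, 862, 1242, 1623, 2003, 2384, 2764, 3145, 3525, 3906, 4286, 4666, 5047, 5427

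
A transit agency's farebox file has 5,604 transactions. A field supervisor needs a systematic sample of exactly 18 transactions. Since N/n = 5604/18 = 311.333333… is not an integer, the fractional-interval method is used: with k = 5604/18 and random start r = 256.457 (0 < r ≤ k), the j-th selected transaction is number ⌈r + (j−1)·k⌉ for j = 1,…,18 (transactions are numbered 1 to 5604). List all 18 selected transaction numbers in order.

j=1: r + 0k = 256.457 → ⌈·⌉ = 257
j=2: r + 1k = 567.790333… → ⌈·⌉ = 568
j=3: r + 2k = 879.123666… → ⌈·⌉ = 880
j=4: r + 3k = 1190.457 → ⌈·⌉ = 1191
j=5: r + 4k = 1501.790333… → ⌈·⌉ = 1502
j=6: r + 5k = 1813.123666… → ⌈·⌉ = 1814
j=7: r + 6k = 2124.457 → ⌈·⌉ = 2125
j=8: r + 7k = 2435.790333… → ⌈·⌉ = 2436
j=9: r + 8k = 2747.123666… → ⌈·⌉ = 2748
j=10: r + 9k = 3058.457 → ⌈·⌉ = 3059
j=11: r + 10k = 3369.790333… → ⌈·⌉ = 3370
j=12: r + 11k = 3681.123666… → ⌈·⌉ = 3682
j=13: r + 12k = 3992.457 → ⌈·⌉ = 3993
j=14: r + 13k = 4303.790333… → ⌈·⌉ = 4304
j=15: r + 14k = 4615.123666… → ⌈·⌉ = 4616
j=16: r + 15k = 4926.457 → ⌈·⌉ = 4927
j=17: r + 16k = 5237.790333… → ⌈·⌉ = 5238
j=18: r + 17k = 5549.123666… → ⌈·⌉ = 5550

257, 568, 880, 1191, 1502, 1814, 2125, 2436, 2748, 3059, 3370, 3682, 3993, 4304, 4616, 4927, 5238, 5550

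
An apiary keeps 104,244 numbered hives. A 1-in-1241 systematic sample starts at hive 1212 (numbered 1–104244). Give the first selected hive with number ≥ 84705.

85600

k = 1241
Steps past start: ⌈(84705 − 1212)/1241⌉ = ⌈83493/1241⌉ = 68
Selected hive: 1212 + 68×1241 = 85600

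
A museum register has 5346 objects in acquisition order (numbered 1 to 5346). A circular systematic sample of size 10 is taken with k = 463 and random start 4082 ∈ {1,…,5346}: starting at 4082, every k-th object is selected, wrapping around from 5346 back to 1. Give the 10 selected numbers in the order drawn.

Selection 1: 4082
Selection 2: 4082 + 463 = 4545
Selection 3: 4545 + 463 = 5008
Selection 4: 5008 + 463 = 5471 → 5471 − 5346 = 125
Selection 5: 125 + 463 = 588
Selection 6: 588 + 463 = 1051
Selection 7: 1051 + 463 = 1514
Selection 8: 1514 + 463 = 1977
Selection 9: 1977 + 463 = 2440
Selection 10: 2440 + 463 = 2903

4082, 4545, 5008, 125, 588, 1051, 1514, 1977, 2440, 2903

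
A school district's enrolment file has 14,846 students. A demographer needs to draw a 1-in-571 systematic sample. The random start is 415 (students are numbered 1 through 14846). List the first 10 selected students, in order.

415, 986, 1557, 2128, 2699, 3270, 3841, 4412, 4983, 5554

student 1: 415
student 2: 415 + 571 = 986
student 3: 986 + 571 = 1557
student 4: 1557 + 571 = 2128
student 5: 2128 + 571 = 2699
student 6: 2699 + 571 = 3270
student 7: 3270 + 571 = 3841
student 8: 3841 + 571 = 4412
student 9: 4412 + 571 = 4983
student 10: 4983 + 571 = 5554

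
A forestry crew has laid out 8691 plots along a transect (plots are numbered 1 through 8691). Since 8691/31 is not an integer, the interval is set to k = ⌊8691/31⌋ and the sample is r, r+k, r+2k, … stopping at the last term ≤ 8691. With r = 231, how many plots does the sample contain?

31

k = ⌊8691/31⌋ = 280
Achieved size = ⌊(8691 − 231)/280⌋ + 1 = ⌊8460/280⌋ + 1 = 30 + 1 = 31
(last selection: 231 + 30×280 = 8631 ≤ 8691; next would be 8911 > 8691)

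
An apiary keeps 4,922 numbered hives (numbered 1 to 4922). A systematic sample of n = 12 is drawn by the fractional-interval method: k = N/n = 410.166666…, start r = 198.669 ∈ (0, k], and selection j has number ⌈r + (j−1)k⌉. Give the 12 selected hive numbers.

j=1: r + 0k = 198.669 → ⌈·⌉ = 199
j=2: r + 1k = 608.835666… → ⌈·⌉ = 609
j=3: r + 2k = 1019.002333… → ⌈·⌉ = 1020
j=4: r + 3k = 1429.169 → ⌈·⌉ = 1430
j=5: r + 4k = 1839.335666… → ⌈·⌉ = 1840
j=6: r + 5k = 2249.502333… → ⌈·⌉ = 2250
j=7: r + 6k = 2659.669 → ⌈·⌉ = 2660
j=8: r + 7k = 3069.835666… → ⌈·⌉ = 3070
j=9: r + 8k = 3480.002333… → ⌈·⌉ = 3481
j=10: r + 9k = 3890.169 → ⌈·⌉ = 3891
j=11: r + 10k = 4300.335666… → ⌈·⌉ = 4301
j=12: r + 11k = 4710.502333… → ⌈·⌉ = 4711

199, 609, 1020, 1430, 1840, 2250, 2660, 3070, 3481, 3891, 4301, 4711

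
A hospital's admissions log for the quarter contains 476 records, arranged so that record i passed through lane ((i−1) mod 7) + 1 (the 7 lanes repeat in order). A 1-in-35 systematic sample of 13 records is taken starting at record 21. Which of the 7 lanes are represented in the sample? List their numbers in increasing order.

7

Consecutive selections differ by k = 35, so their lane numbers differ by 35 mod 7 = 0.
gcd(35, 7) = 7, so the sample visits 7/7 = 1 distinct residues mod 7.
Start 21 is lane 7; the lanes hit are 7.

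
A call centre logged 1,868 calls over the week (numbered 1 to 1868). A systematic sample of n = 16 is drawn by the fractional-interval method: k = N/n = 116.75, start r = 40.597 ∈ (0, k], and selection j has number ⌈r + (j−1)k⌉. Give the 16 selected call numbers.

j=1: r + 0k = 40.597 → ⌈·⌉ = 41
j=2: r + 1k = 157.347 → ⌈·⌉ = 158
j=3: r + 2k = 274.097 → ⌈·⌉ = 275
j=4: r + 3k = 390.847 → ⌈·⌉ = 391
j=5: r + 4k = 507.597 → ⌈·⌉ = 508
j=6: r + 5k = 624.347 → ⌈·⌉ = 625
j=7: r + 6k = 741.097 → ⌈·⌉ = 742
j=8: r + 7k = 857.847 → ⌈·⌉ = 858
j=9: r + 8k = 974.597 → ⌈·⌉ = 975
j=10: r + 9k = 1091.347 → ⌈·⌉ = 1092
j=11: r + 10k = 1208.097 → ⌈·⌉ = 1209
j=12: r + 11k = 1324.847 → ⌈·⌉ = 1325
j=13: r + 12k = 1441.597 → ⌈·⌉ = 1442
j=14: r + 13k = 1558.347 → ⌈·⌉ = 1559
j=15: r + 14k = 1675.097 → ⌈·⌉ = 1676
j=16: r + 15k = 1791.847 → ⌈·⌉ = 1792

41, 158, 275, 391, 508, 625, 742, 858, 975, 1092, 1209, 1325, 1442, 1559, 1676, 1792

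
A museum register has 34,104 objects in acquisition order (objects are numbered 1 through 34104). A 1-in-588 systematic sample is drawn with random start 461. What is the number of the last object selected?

33977

k = 588
58th selection = r + (58−1)·k = 461 + 57×588 = 461 + 33516 = 33977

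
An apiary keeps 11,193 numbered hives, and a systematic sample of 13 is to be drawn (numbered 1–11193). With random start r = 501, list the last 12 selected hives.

k = N/n = 11193/13 = 861
2nd selection = 501 + 1×861 = 1362
3rd: 1362 + 861 = 2223
4th: 2223 + 861 = 3084
5th: 3084 + 861 = 3945
6th: 3945 + 861 = 4806
7th: 4806 + 861 = 5667
8th: 5667 + 861 = 6528
9th: 6528 + 861 = 7389
10th: 7389 + 861 = 8250
11th: 8250 + 861 = 9111
12th: 9111 + 861 = 9972
13th: 9972 + 861 = 10833

1362, 2223, 3084, 3945, 4806, 5667, 6528, 7389, 8250, 9111, 9972, 10833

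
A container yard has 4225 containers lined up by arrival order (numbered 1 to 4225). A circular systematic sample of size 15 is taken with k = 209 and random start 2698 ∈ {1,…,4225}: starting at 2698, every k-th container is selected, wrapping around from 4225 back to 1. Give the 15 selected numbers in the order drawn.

2698, 2907, 3116, 3325, 3534, 3743, 3952, 4161, 145, 354, 563, 772, 981, 1190, 1399

Selection 1: 2698
Selection 2: 2698 + 209 = 2907
Selection 3: 2907 + 209 = 3116
Selection 4: 3116 + 209 = 3325
Selection 5: 3325 + 209 = 3534
Selection 6: 3534 + 209 = 3743
Selection 7: 3743 + 209 = 3952
Selection 8: 3952 + 209 = 4161
Selection 9: 4161 + 209 = 4370 → 4370 − 4225 = 145
Selection 10: 145 + 209 = 354
Selection 11: 354 + 209 = 563
Selection 12: 563 + 209 = 772
Selection 13: 772 + 209 = 981
Selection 14: 981 + 209 = 1190
Selection 15: 1190 + 209 = 1399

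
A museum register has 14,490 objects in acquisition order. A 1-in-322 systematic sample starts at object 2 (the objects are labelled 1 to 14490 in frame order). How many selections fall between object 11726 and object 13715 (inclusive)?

k = 322
First selection ≥ 11726: 2 + ⌈(11726−2)/322⌉·322 = 2 + 37×322 = 11916
Last selection ≤ 13715: 2 + ⌊(13715−2)/322⌋·322 = 2 + 42×322 = 13526
Count = 42 − 37 + 1 = 6

6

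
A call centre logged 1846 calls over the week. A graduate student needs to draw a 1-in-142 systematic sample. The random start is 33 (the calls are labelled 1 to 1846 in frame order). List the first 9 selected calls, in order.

call 1: 33
call 2: 33 + 142 = 175
call 3: 175 + 142 = 317
call 4: 317 + 142 = 459
call 5: 459 + 142 = 601
call 6: 601 + 142 = 743
call 7: 743 + 142 = 885
call 8: 885 + 142 = 1027
call 9: 1027 + 142 = 1169

33, 175, 317, 459, 601, 743, 885, 1027, 1169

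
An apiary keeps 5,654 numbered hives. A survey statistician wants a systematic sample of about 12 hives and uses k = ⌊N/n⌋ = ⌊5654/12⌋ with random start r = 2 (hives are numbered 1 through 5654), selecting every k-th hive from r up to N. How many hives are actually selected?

13

k = ⌊5654/12⌋ = 471
Achieved size = ⌊(5654 − 2)/471⌋ + 1 = ⌊5652/471⌋ + 1 = 12 + 1 = 13
(last selection: 2 + 12×471 = 5654 ≤ 5654; next would be 6125 > 5654)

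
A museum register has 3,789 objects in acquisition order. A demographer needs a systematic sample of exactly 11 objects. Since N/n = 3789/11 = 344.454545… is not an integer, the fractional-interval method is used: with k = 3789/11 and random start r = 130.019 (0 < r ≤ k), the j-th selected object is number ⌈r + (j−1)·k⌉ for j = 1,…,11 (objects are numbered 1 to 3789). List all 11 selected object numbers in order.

j=1: r + 0k = 130.019 → ⌈·⌉ = 131
j=2: r + 1k = 474.473545… → ⌈·⌉ = 475
j=3: r + 2k = 818.928090… → ⌈·⌉ = 819
j=4: r + 3k = 1163.382636… → ⌈·⌉ = 1164
j=5: r + 4k = 1507.837181… → ⌈·⌉ = 1508
j=6: r + 5k = 1852.291727… → ⌈·⌉ = 1853
j=7: r + 6k = 2196.746272… → ⌈·⌉ = 2197
j=8: r + 7k = 2541.200818… → ⌈·⌉ = 2542
j=9: r + 8k = 2885.655363… → ⌈·⌉ = 2886
j=10: r + 9k = 3230.109909… → ⌈·⌉ = 3231
j=11: r + 10k = 3574.564454… → ⌈·⌉ = 3575

131, 475, 819, 1164, 1508, 1853, 2197, 2542, 2886, 3231, 3575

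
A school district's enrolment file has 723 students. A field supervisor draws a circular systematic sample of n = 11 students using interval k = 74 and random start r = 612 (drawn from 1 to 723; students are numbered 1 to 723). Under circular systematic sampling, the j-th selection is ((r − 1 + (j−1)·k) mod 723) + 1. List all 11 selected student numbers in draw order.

Selection 1: 612
Selection 2: 612 + 74 = 686
Selection 3: 686 + 74 = 760 → 760 − 723 = 37
Selection 4: 37 + 74 = 111
Selection 5: 111 + 74 = 185
Selection 6: 185 + 74 = 259
Selection 7: 259 + 74 = 333
Selection 8: 333 + 74 = 407
Selection 9: 407 + 74 = 481
Selection 10: 481 + 74 = 555
Selection 11: 555 + 74 = 629

612, 686, 37, 111, 185, 259, 333, 407, 481, 555, 629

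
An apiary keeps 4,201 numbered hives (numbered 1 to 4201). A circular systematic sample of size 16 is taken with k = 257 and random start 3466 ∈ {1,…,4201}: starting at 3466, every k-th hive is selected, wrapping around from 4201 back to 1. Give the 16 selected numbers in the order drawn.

3466, 3723, 3980, 36, 293, 550, 807, 1064, 1321, 1578, 1835, 2092, 2349, 2606, 2863, 3120

Selection 1: 3466
Selection 2: 3466 + 257 = 3723
Selection 3: 3723 + 257 = 3980
Selection 4: 3980 + 257 = 4237 → 4237 − 4201 = 36
Selection 5: 36 + 257 = 293
Selection 6: 293 + 257 = 550
Selection 7: 550 + 257 = 807
Selection 8: 807 + 257 = 1064
Selection 9: 1064 + 257 = 1321
Selection 10: 1321 + 257 = 1578
Selection 11: 1578 + 257 = 1835
Selection 12: 1835 + 257 = 2092
Selection 13: 2092 + 257 = 2349
Selection 14: 2349 + 257 = 2606
Selection 15: 2606 + 257 = 2863
Selection 16: 2863 + 257 = 3120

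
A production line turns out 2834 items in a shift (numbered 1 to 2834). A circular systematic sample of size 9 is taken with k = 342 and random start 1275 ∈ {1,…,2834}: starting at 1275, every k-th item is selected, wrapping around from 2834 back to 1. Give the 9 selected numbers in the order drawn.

Selection 1: 1275
Selection 2: 1275 + 342 = 1617
Selection 3: 1617 + 342 = 1959
Selection 4: 1959 + 342 = 2301
Selection 5: 2301 + 342 = 2643
Selection 6: 2643 + 342 = 2985 → 2985 − 2834 = 151
Selection 7: 151 + 342 = 493
Selection 8: 493 + 342 = 835
Selection 9: 835 + 342 = 1177

1275, 1617, 1959, 2301, 2643, 151, 493, 835, 1177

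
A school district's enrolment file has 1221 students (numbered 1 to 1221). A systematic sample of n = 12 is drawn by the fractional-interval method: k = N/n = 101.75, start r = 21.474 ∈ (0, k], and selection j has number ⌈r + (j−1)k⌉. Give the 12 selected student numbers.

j=1: r + 0k = 21.474 → ⌈·⌉ = 22
j=2: r + 1k = 123.224 → ⌈·⌉ = 124
j=3: r + 2k = 224.974 → ⌈·⌉ = 225
j=4: r + 3k = 326.724 → ⌈·⌉ = 327
j=5: r + 4k = 428.474 → ⌈·⌉ = 429
j=6: r + 5k = 530.224 → ⌈·⌉ = 531
j=7: r + 6k = 631.974 → ⌈·⌉ = 632
j=8: r + 7k = 733.724 → ⌈·⌉ = 734
j=9: r + 8k = 835.474 → ⌈·⌉ = 836
j=10: r + 9k = 937.224 → ⌈·⌉ = 938
j=11: r + 10k = 1038.974 → ⌈·⌉ = 1039
j=12: r + 11k = 1140.724 → ⌈·⌉ = 1141

22, 124, 225, 327, 429, 531, 632, 734, 836, 938, 1039, 1141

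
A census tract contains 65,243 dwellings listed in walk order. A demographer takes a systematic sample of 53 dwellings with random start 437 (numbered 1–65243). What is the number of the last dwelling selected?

k = 65243/53 = 1231
53rd selection = r + (53−1)·k = 437 + 52×1231 = 437 + 64012 = 64449

64449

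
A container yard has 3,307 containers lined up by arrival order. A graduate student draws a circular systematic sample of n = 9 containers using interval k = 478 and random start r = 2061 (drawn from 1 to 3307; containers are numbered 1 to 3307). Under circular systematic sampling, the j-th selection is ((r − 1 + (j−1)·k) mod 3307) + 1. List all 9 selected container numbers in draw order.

2061, 2539, 3017, 188, 666, 1144, 1622, 2100, 2578

Selection 1: 2061
Selection 2: 2061 + 478 = 2539
Selection 3: 2539 + 478 = 3017
Selection 4: 3017 + 478 = 3495 → 3495 − 3307 = 188
Selection 5: 188 + 478 = 666
Selection 6: 666 + 478 = 1144
Selection 7: 1144 + 478 = 1622
Selection 8: 1622 + 478 = 2100
Selection 9: 2100 + 478 = 2578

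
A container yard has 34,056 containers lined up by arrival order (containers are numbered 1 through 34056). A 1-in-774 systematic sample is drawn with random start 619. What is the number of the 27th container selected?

k = 774
27th selection = r + (27−1)·k = 619 + 26×774 = 619 + 20124 = 20743

20743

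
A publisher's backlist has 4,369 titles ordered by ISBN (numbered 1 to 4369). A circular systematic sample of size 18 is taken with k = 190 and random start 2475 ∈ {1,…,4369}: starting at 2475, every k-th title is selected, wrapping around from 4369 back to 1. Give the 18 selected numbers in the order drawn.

2475, 2665, 2855, 3045, 3235, 3425, 3615, 3805, 3995, 4185, 6, 196, 386, 576, 766, 956, 1146, 1336

Selection 1: 2475
Selection 2: 2475 + 190 = 2665
Selection 3: 2665 + 190 = 2855
Selection 4: 2855 + 190 = 3045
Selection 5: 3045 + 190 = 3235
Selection 6: 3235 + 190 = 3425
Selection 7: 3425 + 190 = 3615
Selection 8: 3615 + 190 = 3805
Selection 9: 3805 + 190 = 3995
Selection 10: 3995 + 190 = 4185
Selection 11: 4185 + 190 = 4375 → 4375 − 4369 = 6
Selection 12: 6 + 190 = 196
Selection 13: 196 + 190 = 386
Selection 14: 386 + 190 = 576
Selection 15: 576 + 190 = 766
Selection 16: 766 + 190 = 956
Selection 17: 956 + 190 = 1146
Selection 18: 1146 + 190 = 1336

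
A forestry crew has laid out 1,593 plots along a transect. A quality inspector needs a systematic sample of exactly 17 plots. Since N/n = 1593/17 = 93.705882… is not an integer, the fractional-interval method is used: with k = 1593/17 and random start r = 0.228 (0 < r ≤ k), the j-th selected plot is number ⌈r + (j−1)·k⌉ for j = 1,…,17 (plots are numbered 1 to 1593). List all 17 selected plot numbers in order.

1, 94, 188, 282, 376, 469, 563, 657, 750, 844, 938, 1031, 1125, 1219, 1313, 1406, 1500

j=1: r + 0k = 0.228 → ⌈·⌉ = 1
j=2: r + 1k = 93.933882… → ⌈·⌉ = 94
j=3: r + 2k = 187.639764… → ⌈·⌉ = 188
j=4: r + 3k = 281.345647… → ⌈·⌉ = 282
j=5: r + 4k = 375.051529… → ⌈·⌉ = 376
j=6: r + 5k = 468.757411… → ⌈·⌉ = 469
j=7: r + 6k = 562.463294… → ⌈·⌉ = 563
j=8: r + 7k = 656.169176… → ⌈·⌉ = 657
j=9: r + 8k = 749.875058… → ⌈·⌉ = 750
j=10: r + 9k = 843.580941… → ⌈·⌉ = 844
j=11: r + 10k = 937.286823… → ⌈·⌉ = 938
j=12: r + 11k = 1030.992705… → ⌈·⌉ = 1031
j=13: r + 12k = 1124.698588… → ⌈·⌉ = 1125
j=14: r + 13k = 1218.404470… → ⌈·⌉ = 1219
j=15: r + 14k = 1312.110352… → ⌈·⌉ = 1313
j=16: r + 15k = 1405.816235… → ⌈·⌉ = 1406
j=17: r + 16k = 1499.522117… → ⌈·⌉ = 1500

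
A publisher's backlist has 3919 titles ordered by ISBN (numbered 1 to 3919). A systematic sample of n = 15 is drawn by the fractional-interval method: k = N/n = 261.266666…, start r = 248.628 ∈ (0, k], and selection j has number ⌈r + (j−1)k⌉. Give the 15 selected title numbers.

j=1: r + 0k = 248.628 → ⌈·⌉ = 249
j=2: r + 1k = 509.894666… → ⌈·⌉ = 510
j=3: r + 2k = 771.161333… → ⌈·⌉ = 772
j=4: r + 3k = 1032.428 → ⌈·⌉ = 1033
j=5: r + 4k = 1293.694666… → ⌈·⌉ = 1294
j=6: r + 5k = 1554.961333… → ⌈·⌉ = 1555
j=7: r + 6k = 1816.228 → ⌈·⌉ = 1817
j=8: r + 7k = 2077.494666… → ⌈·⌉ = 2078
j=9: r + 8k = 2338.761333… → ⌈·⌉ = 2339
j=10: r + 9k = 2600.028 → ⌈·⌉ = 2601
j=11: r + 10k = 2861.294666… → ⌈·⌉ = 2862
j=12: r + 11k = 3122.561333… → ⌈·⌉ = 3123
j=13: r + 12k = 3383.828 → ⌈·⌉ = 3384
j=14: r + 13k = 3645.094666… → ⌈·⌉ = 3646
j=15: r + 14k = 3906.361333… → ⌈·⌉ = 3907

249, 510, 772, 1033, 1294, 1555, 1817, 2078, 2339, 2601, 2862, 3123, 3384, 3646, 3907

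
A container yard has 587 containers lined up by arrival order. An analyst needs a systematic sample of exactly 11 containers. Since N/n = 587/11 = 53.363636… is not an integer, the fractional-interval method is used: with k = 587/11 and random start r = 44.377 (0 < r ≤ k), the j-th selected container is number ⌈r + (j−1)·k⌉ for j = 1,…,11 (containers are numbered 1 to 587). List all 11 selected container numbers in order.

45, 98, 152, 205, 258, 312, 365, 418, 472, 525, 579

j=1: r + 0k = 44.377 → ⌈·⌉ = 45
j=2: r + 1k = 97.740636… → ⌈·⌉ = 98
j=3: r + 2k = 151.104272… → ⌈·⌉ = 152
j=4: r + 3k = 204.467909… → ⌈·⌉ = 205
j=5: r + 4k = 257.831545… → ⌈·⌉ = 258
j=6: r + 5k = 311.195181… → ⌈·⌉ = 312
j=7: r + 6k = 364.558818… → ⌈·⌉ = 365
j=8: r + 7k = 417.922454… → ⌈·⌉ = 418
j=9: r + 8k = 471.286090… → ⌈·⌉ = 472
j=10: r + 9k = 524.649727… → ⌈·⌉ = 525
j=11: r + 10k = 578.013363… → ⌈·⌉ = 579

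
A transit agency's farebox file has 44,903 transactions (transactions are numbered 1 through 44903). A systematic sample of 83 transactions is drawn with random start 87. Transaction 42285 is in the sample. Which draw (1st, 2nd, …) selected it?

k = 44903/83 = 541
position = (42285 − 87)/541 + 1 = 42198/541 + 1 = 78 + 1 = 79

79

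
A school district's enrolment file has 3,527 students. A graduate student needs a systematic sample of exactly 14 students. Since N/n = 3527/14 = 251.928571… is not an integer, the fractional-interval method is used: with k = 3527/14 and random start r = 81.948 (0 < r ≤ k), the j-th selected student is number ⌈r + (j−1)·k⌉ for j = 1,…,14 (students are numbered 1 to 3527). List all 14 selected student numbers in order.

82, 334, 586, 838, 1090, 1342, 1594, 1846, 2098, 2350, 2602, 2854, 3106, 3358

j=1: r + 0k = 81.948 → ⌈·⌉ = 82
j=2: r + 1k = 333.876571… → ⌈·⌉ = 334
j=3: r + 2k = 585.805142… → ⌈·⌉ = 586
j=4: r + 3k = 837.733714… → ⌈·⌉ = 838
j=5: r + 4k = 1089.662285… → ⌈·⌉ = 1090
j=6: r + 5k = 1341.590857… → ⌈·⌉ = 1342
j=7: r + 6k = 1593.519428… → ⌈·⌉ = 1594
j=8: r + 7k = 1845.448 → ⌈·⌉ = 1846
j=9: r + 8k = 2097.376571… → ⌈·⌉ = 2098
j=10: r + 9k = 2349.305142… → ⌈·⌉ = 2350
j=11: r + 10k = 2601.233714… → ⌈·⌉ = 2602
j=12: r + 11k = 2853.162285… → ⌈·⌉ = 2854
j=13: r + 12k = 3105.090857… → ⌈·⌉ = 3106
j=14: r + 13k = 3357.019428… → ⌈·⌉ = 3358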